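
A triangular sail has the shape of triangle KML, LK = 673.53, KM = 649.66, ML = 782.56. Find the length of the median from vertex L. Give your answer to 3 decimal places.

Median from L: ½√(2·ML² + 2·LK² − KM²) ≈ 653.84.

m_L ≈ 653.840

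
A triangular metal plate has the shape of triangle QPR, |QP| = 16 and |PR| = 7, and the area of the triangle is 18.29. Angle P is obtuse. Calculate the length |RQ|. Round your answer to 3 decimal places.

22.731

From area = ½·|QP|·|PR|·sin P, we get sin P = 2·area/(|QP|·|PR|) ≈ 0.32661.
Taking the obtuse solution, ∠P ≈ 2.809 rad.
Law of cosines then gives |RQ| ≈ 22.731.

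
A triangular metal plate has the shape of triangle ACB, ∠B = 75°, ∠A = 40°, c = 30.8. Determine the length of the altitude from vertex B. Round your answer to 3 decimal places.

h_B ≈ 19.798

The third angle is ∠C = 180° − ∠B − ∠A = 65.00°.
Law of sines: a = c·sin A/sin C ≈ 21.845.
Law of sines: b = c·sin B/sin C ≈ 32.826.
Area = ½·c·a·sin B ≈ 324.94.
The altitude from B has length 2·area/b ≈ 19.798.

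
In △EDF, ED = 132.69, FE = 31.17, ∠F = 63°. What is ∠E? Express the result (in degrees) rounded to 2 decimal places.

Law of sines: sin D = FE·sin F/ED ≈ 0.20930.
Since ED ≥ FE, only the acute value applies: ∠D ≈ 12.08°.
Then ∠E = 180° − ∠F − ∠D ≈ 104.92°.

∠E ≈ 104.92°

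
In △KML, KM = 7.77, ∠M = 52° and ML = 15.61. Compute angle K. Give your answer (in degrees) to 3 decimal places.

By the law of cosines, LK² = KM² + ML² − 2·KM·ML·cos M = 154.7, so LK ≈ 12.438.
Law of cosines again: cos K = (LK² + KM² − ML²)/(2·LK·KM) ≈ -0.14797, so ∠K ≈ 98.51°.

∠K ≈ 98.510°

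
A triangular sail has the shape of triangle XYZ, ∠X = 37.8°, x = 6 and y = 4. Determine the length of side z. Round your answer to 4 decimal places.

Law of sines: sin Y = y·sin X/x ≈ 0.40860.
Since x ≥ y, only the acute value applies: ∠Y ≈ 24.12°.
Then ∠Z = 180° − ∠X − ∠Y ≈ 118.08°.
Law of sines gives z = x·sin Z/sin X ≈ 8.6369.

8.6369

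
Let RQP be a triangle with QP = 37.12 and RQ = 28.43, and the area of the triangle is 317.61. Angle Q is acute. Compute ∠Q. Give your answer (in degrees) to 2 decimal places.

∠Q ≈ 37.01°

From area = ½·RQ·QP·sin Q, we get sin Q = 2·area/(RQ·QP) ≈ 0.60192.
Taking the acute solution, ∠Q ≈ 37.01°.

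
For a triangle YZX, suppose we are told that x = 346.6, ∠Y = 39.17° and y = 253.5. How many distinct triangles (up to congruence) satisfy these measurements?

2

x·sin Y = 346.6·sin(39.17°) ≈ 218.9.
Since x sin Y < y < x (218.9 < 253.5 < 346.6), two triangles exist.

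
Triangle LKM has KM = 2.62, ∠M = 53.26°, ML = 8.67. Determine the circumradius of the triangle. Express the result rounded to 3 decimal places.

4.621

By the law of cosines, LK² = KM² + ML² − 2·KM·ML·cos M = 54.857, so LK ≈ 7.4066.
Area = ½·KM·ML·sin M ≈ 9.1016.
Circumradius = LK/(2 sin M) ≈ 4.6213.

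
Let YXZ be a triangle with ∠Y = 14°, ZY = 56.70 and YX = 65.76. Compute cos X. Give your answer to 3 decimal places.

By the law of cosines, XZ² = ZY² + YX² − 2·ZY·YX·cos Y = 303.59, so XZ ≈ 17.424.
Law of cosines again: cos X = (YX² + XZ² − ZY²)/(2·YX·XZ) ≈ 0.61664, so ∠X ≈ 51.93°.

0.617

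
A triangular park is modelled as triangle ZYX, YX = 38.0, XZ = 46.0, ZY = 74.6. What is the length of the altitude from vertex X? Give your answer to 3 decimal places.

Semiperimeter s = (38 + 46 + 74.6)/2 = 79.3.
Heron's formula: area = √(79.3·41.3·33.3·4.7) ≈ 715.95.
The altitude from X has length 2·area/ZY ≈ 19.194.

h_X ≈ 19.194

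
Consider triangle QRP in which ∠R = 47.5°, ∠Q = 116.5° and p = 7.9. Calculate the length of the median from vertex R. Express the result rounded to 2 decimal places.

The third angle is ∠P = 180° − ∠Q − ∠R = 16.00°.
Law of sines: q = p·sin Q/sin P ≈ 25.65.
Law of sines: r = p·sin R/sin P ≈ 21.131.
Median from R: ½√(2·p² + 2·q² − r²) ≈ 15.765.

15.76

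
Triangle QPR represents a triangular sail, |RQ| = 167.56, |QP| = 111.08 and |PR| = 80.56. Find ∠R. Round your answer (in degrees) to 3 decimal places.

By the law of cosines, cos R = (|PR|² + |RQ|² − |QP|²) / (2·|PR|·|RQ|) ≈ 0.82332, so ∠R ≈ 34.58°.

∠R ≈ 34.581°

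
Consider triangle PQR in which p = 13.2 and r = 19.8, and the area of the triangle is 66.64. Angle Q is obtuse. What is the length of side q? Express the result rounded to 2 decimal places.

From area = ½·r·p·sin Q, we get sin Q = 2·area/(r·p) ≈ 0.50995.
Taking the obtuse solution, ∠Q ≈ 149.34°.
Law of cosines then gives q ≈ 31.874.

31.87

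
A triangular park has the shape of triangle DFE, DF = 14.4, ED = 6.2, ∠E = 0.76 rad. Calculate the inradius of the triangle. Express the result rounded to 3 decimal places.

Law of sines: sin F = ED·sin E/DF ≈ 0.29662.
Since DF ≥ ED, only the acute value applies: ∠F ≈ 0.301 rad.
Then ∠D = π − ∠E − ∠F ≈ 2.080 rad.
Law of sines gives FE = DF·sin D/sin E ≈ 18.246.
Area = ½·DF·ED·sin D ≈ 38.967.
Semiperimeter s = (18.246+6.2+14.4)/2 = 19.423.
Inradius = area/s = 38.967/19.423 ≈ 2.0062.

r ≈ 2.006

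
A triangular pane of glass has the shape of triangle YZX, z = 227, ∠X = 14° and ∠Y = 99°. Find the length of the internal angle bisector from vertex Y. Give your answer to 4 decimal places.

The third angle is ∠Z = 180° − ∠X − ∠Y = 67.00°.
Law of sines: y = z·sin Y/sin Z ≈ 243.57.
Law of sines: x = z·sin X/sin Z ≈ 59.659.
The bisector from Y has length 2·z·x·cos(∠Y/2)/(z+x) ≈ 61.363.

61.3635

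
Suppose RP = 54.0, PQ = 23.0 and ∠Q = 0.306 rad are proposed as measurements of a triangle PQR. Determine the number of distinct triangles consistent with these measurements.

1

PQ·sin Q = 23.0·sin(0.306 rad) ≈ 6.929.
Since RP ≥ PQ, exactly one triangle exists.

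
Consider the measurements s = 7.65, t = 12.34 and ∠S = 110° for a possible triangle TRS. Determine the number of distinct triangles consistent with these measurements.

0

t·sin S = 12.34·sin(110°) ≈ 11.6.
Since ∠S is not acute, a triangle exists only if s > t; here s ≤ t, so there is no triangle.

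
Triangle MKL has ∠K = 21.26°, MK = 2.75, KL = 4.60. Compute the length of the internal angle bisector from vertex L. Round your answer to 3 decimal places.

By the law of cosines, LM² = MK² + KL² − 2·MK·KL·cos K = 5.1443, so LM ≈ 2.2681.
Law of cosines again: cos L = (KL² + LM² − MK²)/(2·KL·LM) ≈ 0.89817, so ∠L ≈ 26.08°.
The bisector from L has length 2·KL·LM·cos(∠L/2)/(KL+LM) ≈ 2.9598.

t_L ≈ 2.960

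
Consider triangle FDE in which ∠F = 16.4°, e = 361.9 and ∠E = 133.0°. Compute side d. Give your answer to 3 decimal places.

251.892

The third angle is ∠D = 180° − ∠E − ∠F = 30.60°.
Law of sines: d = e·sin D/sin E ≈ 251.89.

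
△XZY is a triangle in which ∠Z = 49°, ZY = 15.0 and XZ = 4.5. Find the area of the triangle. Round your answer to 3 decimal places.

25.471

Area = ½·XZ·ZY·sin Z ≈ 25.471.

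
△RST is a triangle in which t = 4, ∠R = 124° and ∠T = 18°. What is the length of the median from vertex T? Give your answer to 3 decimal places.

The third angle is ∠S = 180° − ∠T − ∠R = 38.00°.
Law of sines: r = t·sin R/sin T ≈ 10.731.
Law of sines: s = t·sin S/sin T ≈ 7.9693.
Median from T: ½√(2·r² + 2·s² − t²) ≈ 9.2377.

9.238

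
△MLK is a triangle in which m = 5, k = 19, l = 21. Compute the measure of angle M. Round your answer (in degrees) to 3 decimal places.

∠M ≈ 13.174°

By the law of cosines, cos M = (l² + k² − m²) / (2·l·k) ≈ 0.97368, so ∠M ≈ 13.17°.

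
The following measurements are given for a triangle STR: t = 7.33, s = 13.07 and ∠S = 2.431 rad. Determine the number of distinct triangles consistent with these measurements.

1

t·sin S = 7.33·sin(2.431 rad) ≈ 4.781.
Since ∠S is not acute, a triangle exists only if s > t; here s > t, so there is exactly one triangle.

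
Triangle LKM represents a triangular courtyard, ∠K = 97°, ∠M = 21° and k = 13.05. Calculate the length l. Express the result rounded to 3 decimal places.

11.609

The third angle is ∠L = 180° − ∠K − ∠M = 62.00°.
Law of sines: l = k·sin L/sin K ≈ 11.609.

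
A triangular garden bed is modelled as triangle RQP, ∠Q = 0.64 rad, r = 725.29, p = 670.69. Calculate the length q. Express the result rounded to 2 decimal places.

By the law of cosines, q² = p² + r² − 2·p·r·cos Q = 1.9552e+05, so q ≈ 442.18.

442.18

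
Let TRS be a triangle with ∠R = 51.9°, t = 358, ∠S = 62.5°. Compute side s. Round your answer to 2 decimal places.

348.69

The third angle is ∠T = 180° − ∠R − ∠S = 65.60°.
Law of sines: s = t·sin S/sin T ≈ 348.69.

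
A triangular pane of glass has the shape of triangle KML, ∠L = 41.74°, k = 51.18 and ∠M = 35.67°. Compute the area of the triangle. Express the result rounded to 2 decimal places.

The third angle is ∠K = 180° − ∠M − ∠L = 102.59°.
Law of sines: m = k·sin M/sin K ≈ 30.579.
Law of sines: l = k·sin L/sin K ≈ 34.913.
Area = ½·k·m·sin L ≈ 520.96.

area ≈ 520.96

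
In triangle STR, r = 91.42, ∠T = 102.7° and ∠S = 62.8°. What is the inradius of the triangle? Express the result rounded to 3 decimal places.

37.498

The third angle is ∠R = 180° − ∠S − ∠T = 14.50°.
Law of sines: s = r·sin S/sin R ≈ 324.75.
Law of sines: t = r·sin T/sin R ≈ 356.19.
Area = ½·r·s·sin T ≈ 14481.
Semiperimeter p = (324.75+356.19+91.42)/2 = 386.18.
Inradius = area/p = 14481/386.18 ≈ 37.498.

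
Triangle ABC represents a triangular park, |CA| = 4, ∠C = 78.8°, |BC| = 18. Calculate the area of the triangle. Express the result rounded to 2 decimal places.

35.31

Area = ½·|BC|·|CA|·sin C ≈ 35.314.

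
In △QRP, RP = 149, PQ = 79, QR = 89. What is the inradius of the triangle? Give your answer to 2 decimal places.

18.20

Semiperimeter s = (149 + 79 + 89)/2 = 158.5.
Heron's formula: area = √(158.5·9.5·79.5·69.5) ≈ 2884.4.
Inradius = area/s = 2884.4/158.5 ≈ 18.198.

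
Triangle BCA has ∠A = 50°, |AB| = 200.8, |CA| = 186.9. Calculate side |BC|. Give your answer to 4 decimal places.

By the law of cosines, |BC|² = |CA|² + |AB|² − 2·|CA|·|AB|·cos A = 27005, so |BC| ≈ 164.33.

164.3327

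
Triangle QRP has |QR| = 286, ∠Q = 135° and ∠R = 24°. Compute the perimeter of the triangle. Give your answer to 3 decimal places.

1174.917

The third angle is ∠P = 180° − ∠Q − ∠R = 21.00°.
Law of sines: |RP| = |QR|·sin Q/sin P ≈ 564.32.
Law of sines: |PQ| = |QR|·sin R/sin P ≈ 324.6.
Semiperimeter s = (564.32+324.6+286)/2 = 587.46.
Perimeter = 564.32 + 324.6 + 286 = 1174.9.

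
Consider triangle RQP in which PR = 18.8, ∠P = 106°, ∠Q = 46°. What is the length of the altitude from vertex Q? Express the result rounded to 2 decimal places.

The third angle is ∠R = 180° − ∠Q − ∠P = 28.00°.
Law of sines: QP = PR·sin R/sin Q ≈ 12.27.
Law of sines: RQ = PR·sin P/sin Q ≈ 25.123.
Area = ½·PR·QP·sin P ≈ 110.87.
The altitude from Q has length 2·area/PR ≈ 11.794.

11.79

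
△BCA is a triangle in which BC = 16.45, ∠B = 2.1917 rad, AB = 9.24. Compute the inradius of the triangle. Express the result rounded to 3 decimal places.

2.535

By the law of cosines, CA² = AB² + BC² − 2·AB·BC·cos B = 532.84, so CA ≈ 23.083.
Area = ½·AB·BC·sin B ≈ 61.814.
Semiperimeter s = (23.083+9.24+16.45)/2 = 24.387.
Inradius = area/s = 61.814/24.387 ≈ 2.5348.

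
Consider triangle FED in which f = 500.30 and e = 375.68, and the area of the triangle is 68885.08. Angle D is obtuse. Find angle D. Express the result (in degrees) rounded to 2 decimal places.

132.86

From area = ½·f·e·sin D, we get sin D = 2·area/(f·e) ≈ 0.73300.
Taking the obtuse solution, ∠D ≈ 132.86°.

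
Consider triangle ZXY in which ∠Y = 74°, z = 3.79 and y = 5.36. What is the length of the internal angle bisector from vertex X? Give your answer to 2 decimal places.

3.78

Law of sines: sin Z = z·sin Y/y ≈ 0.67970.
Since y ≥ z, only the acute value applies: ∠Z ≈ 42.82°.
Then ∠X = 180° − ∠Y − ∠Z ≈ 63.18°.
Law of sines gives x = y·sin X/sin Y ≈ 4.9762.
The bisector from X has length 2·y·z·cos(∠X/2)/(y+z) ≈ 3.7823.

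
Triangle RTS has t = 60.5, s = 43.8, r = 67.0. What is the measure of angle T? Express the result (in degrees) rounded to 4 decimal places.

By the law of cosines, cos T = (s² + r² − t²) / (2·s·r) ≈ 0.46807, so ∠T ≈ 62.09°.

62.0910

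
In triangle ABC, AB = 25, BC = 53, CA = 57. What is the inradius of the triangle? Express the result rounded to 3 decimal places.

r ≈ 9.791

Semiperimeter s = (53 + 57 + 25)/2 = 67.5.
Heron's formula: area = √(67.5·14.5·10.5·42.5) ≈ 660.88.
Inradius = area/s = 660.88/67.5 ≈ 9.7909.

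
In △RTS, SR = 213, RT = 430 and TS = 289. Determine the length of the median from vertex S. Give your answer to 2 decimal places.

Median from S: ½√(2·TS² + 2·SR² − RT²) ≈ 134.98.

m_S ≈ 134.98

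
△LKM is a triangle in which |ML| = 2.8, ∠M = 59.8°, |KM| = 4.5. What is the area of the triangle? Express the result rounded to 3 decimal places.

5.445

Area = ½·|KM|·|ML|·sin M ≈ 5.4449.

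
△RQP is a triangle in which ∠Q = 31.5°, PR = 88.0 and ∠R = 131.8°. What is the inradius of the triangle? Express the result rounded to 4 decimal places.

12.1205

The third angle is ∠P = 180° − ∠R − ∠Q = 16.70°.
Law of sines: QP = PR·sin R/sin Q ≈ 125.55.
Law of sines: RQ = PR·sin P/sin Q ≈ 48.398.
Area = ½·PR·QP·sin P ≈ 1587.5.
Semiperimeter s = (125.55+88+48.398)/2 = 130.98.
Inradius = area/s = 1587.5/130.98 ≈ 12.12.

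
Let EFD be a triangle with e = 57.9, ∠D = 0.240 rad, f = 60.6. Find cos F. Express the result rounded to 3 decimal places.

cos F ≈ -0.067

By the law of cosines, d² = e² + f² − 2·e·f·cos D = 208.43, so d ≈ 14.437.
Law of cosines again: cos F = (d² + e² − f²)/(2·d·e) ≈ -0.06671, so ∠F ≈ 1.638 rad.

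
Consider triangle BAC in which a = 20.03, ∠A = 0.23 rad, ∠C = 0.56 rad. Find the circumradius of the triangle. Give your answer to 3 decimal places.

The third angle is ∠B = π − ∠A − ∠C = 2.352 rad.
Law of sines: b = a·sin B/sin A ≈ 62.411.
Law of sines: c = a·sin C/sin A ≈ 46.67.
Circumradius = a/(2 sin A) ≈ 43.93.

43.930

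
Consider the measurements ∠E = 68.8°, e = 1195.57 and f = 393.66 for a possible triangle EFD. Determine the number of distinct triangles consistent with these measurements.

1

f·sin E = 393.66·sin(68.8°) ≈ 367.
Since e ≥ f, exactly one triangle exists.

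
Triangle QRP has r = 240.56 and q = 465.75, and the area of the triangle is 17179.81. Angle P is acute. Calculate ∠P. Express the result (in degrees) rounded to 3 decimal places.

17.859

From area = ½·q·r·sin P, we get sin P = 2·area/(q·r) ≈ 0.30667.
Taking the acute solution, ∠P ≈ 17.86°.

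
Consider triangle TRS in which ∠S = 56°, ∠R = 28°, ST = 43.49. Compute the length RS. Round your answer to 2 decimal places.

The third angle is ∠T = 180° − ∠R − ∠S = 96.00°.
Law of sines: RS = ST·sin T/sin R ≈ 92.129.

92.13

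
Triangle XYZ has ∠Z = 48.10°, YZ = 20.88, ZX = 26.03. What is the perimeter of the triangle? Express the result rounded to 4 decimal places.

66.5974

By the law of cosines, XY² = YZ² + ZX² − 2·YZ·ZX·cos Z = 387.59, so XY ≈ 19.687.
Semiperimeter s = (20.88+26.03+19.687)/2 = 33.299.
Perimeter = 20.88 + 26.03 + 19.687 = 66.597.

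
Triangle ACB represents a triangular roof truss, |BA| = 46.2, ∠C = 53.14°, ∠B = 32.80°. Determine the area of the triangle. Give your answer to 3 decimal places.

The third angle is ∠A = 180° − ∠C − ∠B = 94.06°.
Law of sines: |CB| = |BA|·sin A/sin C ≈ 57.598.
Law of sines: |AC| = |BA|·sin B/sin C ≈ 31.28.
Area = ½·|BA|·|CB|·sin B ≈ 720.75.

720.745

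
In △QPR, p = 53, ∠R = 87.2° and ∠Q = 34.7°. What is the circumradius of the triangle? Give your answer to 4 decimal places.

31.2142

The third angle is ∠P = 180° − ∠R − ∠Q = 58.10°.
Law of sines: q = p·sin Q/sin P ≈ 35.539.
Law of sines: r = p·sin R/sin P ≈ 62.354.
Circumradius = p/(2 sin P) ≈ 31.214.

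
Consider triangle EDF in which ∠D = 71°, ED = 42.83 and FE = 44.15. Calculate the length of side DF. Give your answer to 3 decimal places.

31.530

Law of sines: sin F = ED·sin D/FE ≈ 0.91725.
Since FE ≥ ED, only the acute value applies: ∠F ≈ 66.53°.
Then ∠E = 180° − ∠D − ∠F ≈ 42.47°.
Law of sines gives DF = FE·sin E/sin D ≈ 31.53.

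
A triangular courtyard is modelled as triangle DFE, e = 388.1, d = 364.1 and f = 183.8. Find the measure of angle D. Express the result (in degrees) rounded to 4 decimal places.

By the law of cosines, cos D = (f² + e² − d²) / (2·f·e) ≈ 0.36333, so ∠D ≈ 68.69°.

∠D ≈ 68.6949°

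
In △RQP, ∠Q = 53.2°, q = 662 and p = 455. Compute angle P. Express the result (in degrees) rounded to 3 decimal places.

Law of sines: sin P = p·sin Q/q ≈ 0.55035.
Since q ≥ p, only the acute value applies: ∠P ≈ 33.39°.
Then ∠R = 180° − ∠Q − ∠P ≈ 93.41°.

∠P ≈ 33.391°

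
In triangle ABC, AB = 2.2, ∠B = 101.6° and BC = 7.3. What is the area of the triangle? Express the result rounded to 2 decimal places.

7.87

Area = ½·AB·BC·sin B ≈ 7.866.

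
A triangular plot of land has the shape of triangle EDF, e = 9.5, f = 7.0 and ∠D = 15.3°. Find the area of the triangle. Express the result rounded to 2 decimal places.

area ≈ 8.77

Area = ½·f·e·sin D ≈ 8.7738.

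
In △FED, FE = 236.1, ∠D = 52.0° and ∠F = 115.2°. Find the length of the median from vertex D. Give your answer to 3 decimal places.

158.161

The third angle is ∠E = 180° − ∠D − ∠F = 12.80°.
Law of sines: ED = FE·sin F/sin D ≈ 271.1.
Law of sines: DF = FE·sin E/sin D ≈ 66.379.
Median from D: ½√(2·ED² + 2·DF² − FE²) ≈ 158.16.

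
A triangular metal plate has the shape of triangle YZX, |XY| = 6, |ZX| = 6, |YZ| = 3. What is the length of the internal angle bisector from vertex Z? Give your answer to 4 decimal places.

3.1623

By the law of cosines, cos Z = (|YZ|² + |ZX|² − |XY|²) / (2·|YZ|·|ZX|) ≈ 0.25000, so ∠Z ≈ 1.318 rad.
The bisector from Z has length 2·|YZ|·|ZX|·cos(∠Z/2)/(|YZ|+|ZX|) ≈ 3.1623.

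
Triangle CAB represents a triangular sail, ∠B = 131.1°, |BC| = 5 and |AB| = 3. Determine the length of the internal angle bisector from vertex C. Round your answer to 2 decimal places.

t_C ≈ 5.87

By the law of cosines, |CA|² = |AB|² + |BC|² − 2·|AB|·|BC|·cos B = 53.721, so |CA| ≈ 7.3295.
Law of cosines again: cos C = (|BC|² + |CA|² − |AB|²)/(2·|BC|·|CA|) ≈ 0.95124, so ∠C ≈ 17.97°.
The bisector from C has length 2·|BC|·|CA|·cos(∠C/2)/(|BC|+|CA|) ≈ 5.8718.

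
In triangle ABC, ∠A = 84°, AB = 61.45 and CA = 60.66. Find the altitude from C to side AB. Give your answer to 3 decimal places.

By the law of cosines, BC² = CA² + AB² − 2·CA·AB·cos A = 6676.5, so BC ≈ 81.71.
Area = ½·CA·AB·sin A ≈ 1853.6.
The altitude from C has length 2·area/AB ≈ 60.328.

60.328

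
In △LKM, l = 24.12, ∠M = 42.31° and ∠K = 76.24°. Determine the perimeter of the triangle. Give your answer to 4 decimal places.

perimeter ≈ 69.2747

The third angle is ∠L = 180° − ∠K − ∠M = 61.45°.
Law of sines: k = l·sin K/sin L ≈ 26.671.
Law of sines: m = l·sin M/sin L ≈ 18.484.
Semiperimeter s = (24.12+26.671+18.484)/2 = 34.637.
Perimeter = 24.12 + 26.671 + 18.484 = 69.275.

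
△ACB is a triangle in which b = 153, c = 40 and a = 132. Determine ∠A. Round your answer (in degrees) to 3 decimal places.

By the law of cosines, cos A = (c² + b² − a²) / (2·c·b) ≈ 0.61969, so ∠A ≈ 51.71°.

∠A ≈ 51.707°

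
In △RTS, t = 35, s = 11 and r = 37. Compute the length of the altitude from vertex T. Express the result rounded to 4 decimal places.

10.9951

Semiperimeter p = (37 + 35 + 11)/2 = 41.5.
Heron's formula: area = √(41.5·4.5·6.5·30.5) ≈ 192.41.
The altitude from T has length 2·area/t ≈ 10.995.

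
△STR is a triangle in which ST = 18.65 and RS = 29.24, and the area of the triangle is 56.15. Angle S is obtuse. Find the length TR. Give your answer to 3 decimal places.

From area = ½·RS·ST·sin S, we get sin S = 2·area/(RS·ST) ≈ 0.20593.
Taking the obtuse solution, ∠S ≈ 168.12°.
Law of cosines then gives TR ≈ 47.645.

47.645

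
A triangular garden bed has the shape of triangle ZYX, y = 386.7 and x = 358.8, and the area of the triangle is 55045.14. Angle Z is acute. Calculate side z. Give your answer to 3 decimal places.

330.730

From area = ½·y·x·sin Z, we get sin Z = 2·area/(y·x) ≈ 0.79346.
Taking the acute solution, ∠Z ≈ 0.9165 rad.
Law of cosines then gives z ≈ 330.73.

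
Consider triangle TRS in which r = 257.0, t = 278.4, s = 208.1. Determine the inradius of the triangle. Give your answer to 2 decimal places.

Semiperimeter p = (278.4 + 257 + 208.1)/2 = 371.75.
Heron's formula: area = √(371.75·93.35·114.75·163.65) ≈ 25528.
Inradius = area/p = 25528/371.75 ≈ 68.67.

68.67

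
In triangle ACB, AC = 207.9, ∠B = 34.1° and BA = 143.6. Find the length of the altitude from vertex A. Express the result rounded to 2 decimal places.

Law of sines: sin C = BA·sin B/AC ≈ 0.38724.
Since AC ≥ BA, only the acute value applies: ∠C ≈ 22.78°.
Then ∠A = 180° − ∠B − ∠C ≈ 123.12°.
Law of sines gives CB = AC·sin A/sin B ≈ 310.59.
Area = ½·AC·BA·sin A ≈ 12502.
The altitude from A has length 2·area/CB ≈ 80.508.

h_A ≈ 80.51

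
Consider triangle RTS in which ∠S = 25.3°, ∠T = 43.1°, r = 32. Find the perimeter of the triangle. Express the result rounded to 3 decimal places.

The third angle is ∠R = 180° − ∠T − ∠S = 111.60°.
Law of sines: t = r·sin T/sin R ≈ 23.516.
Law of sines: s = r·sin S/sin R ≈ 14.708.
Semiperimeter p = (32+23.516+14.708)/2 = 35.112.
Perimeter = 32 + 23.516 + 14.708 = 70.224.

70.224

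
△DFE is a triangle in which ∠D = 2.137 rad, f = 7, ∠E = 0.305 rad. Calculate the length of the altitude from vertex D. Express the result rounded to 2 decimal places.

The third angle is ∠F = π − ∠E − ∠D = 0.700 rad.
Law of sines: d = f·sin D/sin F ≈ 9.1746.
Law of sines: e = f·sin E/sin F ≈ 3.2645.
Area = ½·f·d·sin E ≈ 9.6428.
The altitude from D has length 2·area/d ≈ 2.1021.

h_D ≈ 2.10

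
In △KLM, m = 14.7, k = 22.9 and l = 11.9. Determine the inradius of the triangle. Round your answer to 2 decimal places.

Semiperimeter s = (22.9 + 11.9 + 14.7)/2 = 24.75.
Heron's formula: area = √(24.75·1.85·12.85·10.05) ≈ 76.897.
Inradius = area/s = 76.897/24.75 ≈ 3.1069.

r ≈ 3.11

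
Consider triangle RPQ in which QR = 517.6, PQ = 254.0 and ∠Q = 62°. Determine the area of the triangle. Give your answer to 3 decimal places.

Area = ½·PQ·QR·sin Q ≈ 58041.

58040.737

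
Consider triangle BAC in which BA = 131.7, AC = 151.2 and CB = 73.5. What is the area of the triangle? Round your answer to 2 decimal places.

area ≈ 4839.89

Semiperimeter s = (151.2 + 73.5 + 131.7)/2 = 178.2.
Heron's formula: area = √(178.2·27·104.7·46.5) ≈ 4839.9.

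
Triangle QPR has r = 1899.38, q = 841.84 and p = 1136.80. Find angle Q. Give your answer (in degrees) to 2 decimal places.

By the law of cosines, cos Q = (p² + r² − q²) / (2·p·r) ≈ 0.97055, so ∠Q ≈ 13.94°.

13.94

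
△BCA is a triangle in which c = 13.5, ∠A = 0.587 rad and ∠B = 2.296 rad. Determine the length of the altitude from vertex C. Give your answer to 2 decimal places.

21.88

The third angle is ∠C = π − ∠A − ∠B = 0.259 rad.
Law of sines: b = c·sin B/sin C ≈ 39.508.
Law of sines: a = c·sin A/sin C ≈ 29.24.
Area = ½·c·b·sin A ≈ 147.7.
The altitude from C has length 2·area/c ≈ 21.882.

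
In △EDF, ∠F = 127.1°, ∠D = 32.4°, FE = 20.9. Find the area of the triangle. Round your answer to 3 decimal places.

The third angle is ∠E = 180° − ∠D − ∠F = 20.50°.
Law of sines: DF = FE·sin E/sin D ≈ 13.66.
Law of sines: ED = FE·sin F/sin D ≈ 31.11.
Area = ½·FE·DF·sin F ≈ 113.85.

area ≈ 113.852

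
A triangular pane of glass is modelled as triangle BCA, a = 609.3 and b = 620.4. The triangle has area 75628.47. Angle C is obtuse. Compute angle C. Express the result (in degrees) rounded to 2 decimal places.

156.41

From area = ½·a·b·sin C, we get sin C = 2·area/(a·b) ≈ 0.40014.
Taking the obtuse solution, ∠C ≈ 156.41°.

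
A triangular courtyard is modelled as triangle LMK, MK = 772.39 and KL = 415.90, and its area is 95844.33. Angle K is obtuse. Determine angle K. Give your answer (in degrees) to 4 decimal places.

143.3646

From area = ½·MK·KL·sin K, we get sin K = 2·area/(MK·KL) ≈ 0.59672.
Taking the obtuse solution, ∠K ≈ 143.36°.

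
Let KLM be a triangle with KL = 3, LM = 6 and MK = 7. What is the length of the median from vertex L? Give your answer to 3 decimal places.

3.202

Median from L: ½√(2·KL² + 2·LM² − MK²) ≈ 3.2016.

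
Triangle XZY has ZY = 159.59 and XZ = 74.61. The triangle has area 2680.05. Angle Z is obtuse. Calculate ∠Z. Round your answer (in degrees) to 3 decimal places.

From area = ½·XZ·ZY·sin Z, we get sin Z = 2·area/(XZ·ZY) ≈ 0.45016.
Taking the obtuse solution, ∠Z ≈ 153.25°.

∠Z ≈ 153.246°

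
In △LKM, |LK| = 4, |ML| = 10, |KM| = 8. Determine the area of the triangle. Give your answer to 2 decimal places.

Semiperimeter s = (8 + 10 + 4)/2 = 11.
Heron's formula: area = √(11·3·1·7) ≈ 15.199.

area ≈ 15.20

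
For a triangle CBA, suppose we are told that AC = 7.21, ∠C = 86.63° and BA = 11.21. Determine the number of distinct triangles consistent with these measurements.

AC·sin C = 7.21·sin(86.63°) ≈ 7.198.
Since BA ≥ AC, exactly one triangle exists.

1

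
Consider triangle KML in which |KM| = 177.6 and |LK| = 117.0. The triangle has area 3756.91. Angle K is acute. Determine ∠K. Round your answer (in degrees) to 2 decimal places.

From area = ½·|LK|·|KM|·sin K, we get sin K = 2·area/(|LK|·|KM|) ≈ 0.36160.
Taking the acute solution, ∠K ≈ 21.20°.

21.20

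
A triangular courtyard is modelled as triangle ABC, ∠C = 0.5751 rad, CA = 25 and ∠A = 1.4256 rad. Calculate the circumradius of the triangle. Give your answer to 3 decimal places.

13.751

The third angle is ∠B = π − ∠C − ∠A = 1.1409 rad.
Law of sines: BC = CA·sin A/sin B ≈ 27.213.
Law of sines: AB = CA·sin C/sin B ≈ 14.959.
Circumradius = CA/(2 sin B) ≈ 13.751.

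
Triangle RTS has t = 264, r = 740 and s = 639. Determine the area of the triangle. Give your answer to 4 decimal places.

area ≈ 82534.6775

Semiperimeter p = (740 + 264 + 639)/2 = 821.5.
Heron's formula: area = √(821.5·81.5·557.5·182.5) ≈ 82535.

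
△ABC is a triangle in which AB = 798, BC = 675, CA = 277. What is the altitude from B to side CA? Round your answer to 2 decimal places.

Semiperimeter s = (675 + 277 + 798)/2 = 875.
Heron's formula: area = √(875·200·598·77) ≈ 89767.
The altitude from B has length 2·area/CA ≈ 648.13.

h_B ≈ 648.13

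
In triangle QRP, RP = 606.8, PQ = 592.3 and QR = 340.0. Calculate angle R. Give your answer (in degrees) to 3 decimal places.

By the law of cosines, cos R = (QR² + RP² − PQ²) / (2·QR·RP) ≈ 0.32230, so ∠R ≈ 71.20°.

∠R ≈ 71.198°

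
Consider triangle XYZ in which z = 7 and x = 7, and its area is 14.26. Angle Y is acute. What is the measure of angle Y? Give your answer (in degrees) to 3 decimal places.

From area = ½·z·x·sin Y, we get sin Y = 2·area/(z·x) ≈ 0.58204.
Taking the acute solution, ∠Y ≈ 35.59°.

35.594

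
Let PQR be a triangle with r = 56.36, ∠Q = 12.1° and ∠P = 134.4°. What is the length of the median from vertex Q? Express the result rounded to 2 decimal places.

The third angle is ∠R = 180° − ∠P − ∠Q = 33.50°.
Law of sines: p = r·sin P/sin R ≈ 72.957.
Law of sines: q = r·sin Q/sin R ≈ 21.405.
Median from Q: ½√(2·r² + 2·p² − q²) ≈ 64.304.

64.30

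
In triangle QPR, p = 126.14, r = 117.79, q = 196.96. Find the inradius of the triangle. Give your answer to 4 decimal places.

32.1146

Semiperimeter s = (196.96 + 126.14 + 117.79)/2 = 220.45.
Heron's formula: area = √(220.45·23.485·94.305·102.66) ≈ 7079.5.
Inradius = area/s = 7079.5/220.45 ≈ 32.115.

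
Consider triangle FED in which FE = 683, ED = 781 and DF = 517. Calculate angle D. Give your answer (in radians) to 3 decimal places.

By the law of cosines, cos D = (ED² + DF² − FE²) / (2·ED·DF) ≈ 0.50865, so ∠D ≈ 1.037 rad.

1.037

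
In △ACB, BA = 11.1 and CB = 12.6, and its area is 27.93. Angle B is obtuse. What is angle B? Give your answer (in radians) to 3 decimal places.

2.731

From area = ½·CB·BA·sin B, we get sin B = 2·area/(CB·BA) ≈ 0.39940.
Taking the obtuse solution, ∠B ≈ 2.731 rad.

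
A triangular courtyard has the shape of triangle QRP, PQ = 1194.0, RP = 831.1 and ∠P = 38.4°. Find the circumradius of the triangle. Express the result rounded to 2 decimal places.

602.91

By the law of cosines, QR² = RP² + PQ² − 2·RP·PQ·cos P = 5.6099e+05, so QR ≈ 748.99.
Area = ½·RP·PQ·sin P ≈ 3.0819e+05.
Circumradius = QR/(2 sin P) ≈ 602.91.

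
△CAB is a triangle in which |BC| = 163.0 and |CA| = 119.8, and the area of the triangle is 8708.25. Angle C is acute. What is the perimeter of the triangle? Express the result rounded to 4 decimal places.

From area = ½·|BC|·|CA|·sin C, we get sin C = 2·area/(|BC|·|CA|) ≈ 0.89190.
Taking the acute solution, ∠C ≈ 63.11°.
Law of cosines then gives |AB| ≈ 152.51.
Perimeter = 152.51 + 163 + 119.8 = 435.31.

435.3098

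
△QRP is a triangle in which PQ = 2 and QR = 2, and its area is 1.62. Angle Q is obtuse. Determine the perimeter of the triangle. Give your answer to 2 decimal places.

7.56

From area = ½·PQ·QR·sin Q, we get sin Q = 2·area/(PQ·QR) ≈ 0.81000.
Taking the obtuse solution, ∠Q ≈ 125.90°.
Law of cosines then gives RP ≈ 3.5625.
Perimeter = 3.5625 + 2 + 2 = 7.5625.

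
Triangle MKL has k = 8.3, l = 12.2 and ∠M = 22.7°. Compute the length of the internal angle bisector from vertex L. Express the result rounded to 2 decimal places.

t_L ≈ 3.22

By the law of cosines, m² = k² + l² − 2·k·l·cos M = 30.898, so m ≈ 5.5586.
Law of cosines again: cos L = (m² + k² − l²)/(2·m·k) ≈ -0.53161, so ∠L ≈ 122.11°.
The bisector from L has length 2·m·k·cos(∠L/2)/(m+k) ≈ 3.2221.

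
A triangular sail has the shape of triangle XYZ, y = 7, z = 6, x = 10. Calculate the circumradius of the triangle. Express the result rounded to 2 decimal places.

By the law of cosines, cos X = (y² + z² − x²) / (2·y·z) ≈ -0.17857, so ∠X ≈ 100.29°.
Circumradius = x/(2 sin X) ≈ 5.0817.

5.08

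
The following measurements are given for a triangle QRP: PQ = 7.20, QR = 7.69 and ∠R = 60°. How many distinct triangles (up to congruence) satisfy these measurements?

2

QR·sin R = 7.69·sin(60°) ≈ 6.66.
Since QR sin R < PQ < QR (6.66 < 7.20 < 7.69), two triangles exist.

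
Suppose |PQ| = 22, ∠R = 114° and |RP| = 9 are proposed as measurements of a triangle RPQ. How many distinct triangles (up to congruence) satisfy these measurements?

|RP|·sin R = 9·sin(114°) ≈ 8.222.
Since ∠R is not acute, a triangle exists only if |PQ| > |RP|; here |PQ| > |RP|, so there is exactly one triangle.

1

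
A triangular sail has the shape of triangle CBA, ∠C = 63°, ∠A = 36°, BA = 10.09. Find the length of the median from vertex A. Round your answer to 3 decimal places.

m_A ≈ 10.118

The third angle is ∠B = 180° − ∠A − ∠C = 81.00°.
Law of sines: AC = BA·sin B/sin C ≈ 11.185.
Law of sines: CB = BA·sin A/sin C ≈ 6.6562.
Median from A: ½√(2·BA² + 2·AC² − CB²) ≈ 10.118.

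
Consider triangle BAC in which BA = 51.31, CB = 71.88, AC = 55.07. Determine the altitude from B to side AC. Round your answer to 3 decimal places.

Semiperimeter s = (55.07 + 71.88 + 51.31)/2 = 89.13.
Heron's formula: area = √(89.13·34.06·17.25·37.82) ≈ 1407.3.
The altitude from B has length 2·area/AC ≈ 51.11.

h_B ≈ 51.110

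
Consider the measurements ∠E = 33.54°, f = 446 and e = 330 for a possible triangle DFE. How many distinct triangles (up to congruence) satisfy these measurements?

2

f·sin E = 446·sin(33.54°) ≈ 246.4.
Since f sin E < e < f (246.4 < 330 < 446), two triangles exist.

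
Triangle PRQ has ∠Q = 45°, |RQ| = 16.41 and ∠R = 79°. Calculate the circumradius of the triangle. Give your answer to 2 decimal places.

9.90

The third angle is ∠P = 180° − ∠R − ∠Q = 56.00°.
Law of sines: |QP| = |RQ|·sin R/sin P ≈ 19.43.
Law of sines: |PR| = |RQ|·sin Q/sin P ≈ 13.996.
Circumradius = |RQ|/(2 sin P) ≈ 9.897.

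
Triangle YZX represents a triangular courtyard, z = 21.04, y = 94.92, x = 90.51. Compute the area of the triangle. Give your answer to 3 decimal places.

947.537

Semiperimeter s = (94.92 + 21.04 + 90.51)/2 = 103.24.
Heron's formula: area = √(103.24·8.315·82.195·12.725) ≈ 947.54.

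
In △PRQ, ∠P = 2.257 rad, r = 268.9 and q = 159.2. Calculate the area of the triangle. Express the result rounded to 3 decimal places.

area ≈ 16559.694

Area = ½·r·q·sin P ≈ 16560.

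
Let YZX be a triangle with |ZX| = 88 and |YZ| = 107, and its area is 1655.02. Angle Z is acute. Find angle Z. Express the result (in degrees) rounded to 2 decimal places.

From area = ½·|YZ|·|ZX|·sin Z, we get sin Z = 2·area/(|YZ|·|ZX|) ≈ 0.35153.
Taking the acute solution, ∠Z ≈ 20.58°.

20.58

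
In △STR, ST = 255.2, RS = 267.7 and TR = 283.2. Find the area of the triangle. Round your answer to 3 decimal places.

Semiperimeter s = (283.2 + 267.7 + 255.2)/2 = 403.05.
Heron's formula: area = √(403.05·119.85·135.35·147.85) ≈ 31091.

area ≈ 31091.257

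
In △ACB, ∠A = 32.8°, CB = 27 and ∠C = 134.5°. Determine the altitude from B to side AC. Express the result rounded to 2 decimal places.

The third angle is ∠B = 180° − ∠A − ∠C = 12.70°.
Law of sines: BA = CB·sin C/sin A ≈ 35.55.
Law of sines: AC = CB·sin B/sin A ≈ 10.958.
Area = ½·CB·BA·sin B ≈ 105.51.
The altitude from B has length 2·area/AC ≈ 19.258.

h_B ≈ 19.26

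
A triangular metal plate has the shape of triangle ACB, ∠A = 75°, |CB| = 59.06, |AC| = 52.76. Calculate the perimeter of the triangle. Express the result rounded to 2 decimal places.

Law of sines: sin B = |AC|·sin A/|CB| ≈ 0.86289.
Since |CB| ≥ |AC|, only the acute value applies: ∠B ≈ 59.64°.
Then ∠C = 180° − ∠A − ∠B ≈ 45.36°.
Law of sines gives |BA| = |CB|·sin C/sin A ≈ 43.504.
Semiperimeter s = (59.06+43.504+52.76)/2 = 77.662.
Perimeter = 59.06 + 43.504 + 52.76 = 155.32.

perimeter ≈ 155.32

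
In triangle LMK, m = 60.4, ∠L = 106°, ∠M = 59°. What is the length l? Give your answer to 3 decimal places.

The third angle is ∠K = 180° − ∠L − ∠M = 15.00°.
Law of sines: l = m·sin L/sin M ≈ 67.735.

67.735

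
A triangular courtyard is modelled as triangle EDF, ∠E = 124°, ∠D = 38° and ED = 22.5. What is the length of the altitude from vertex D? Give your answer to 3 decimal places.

18.653

The third angle is ∠F = 180° − ∠E − ∠D = 18.00°.
Law of sines: DF = ED·sin E/sin F ≈ 60.363.
Law of sines: FE = ED·sin D/sin F ≈ 44.827.
Area = ½·ED·DF·sin D ≈ 418.09.
The altitude from D has length 2·area/FE ≈ 18.653.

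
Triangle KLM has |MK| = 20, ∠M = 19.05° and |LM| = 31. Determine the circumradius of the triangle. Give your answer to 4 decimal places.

By the law of cosines, |KL|² = |LM|² + |MK|² − 2·|LM|·|MK|·cos M = 188.91, so |KL| ≈ 13.744.
Area = ½·|LM|·|MK|·sin M ≈ 101.18.
Circumradius = |KL|/(2 sin M) ≈ 21.055.

R ≈ 21.0550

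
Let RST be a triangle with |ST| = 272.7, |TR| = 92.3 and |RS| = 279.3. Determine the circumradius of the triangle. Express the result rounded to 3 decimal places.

140.310

By the law of cosines, cos R = (|TR|² + |RS|² − |ST|²) / (2·|TR|·|RS|) ≈ 0.23590, so ∠R ≈ 76.36°.
Circumradius = |ST|/(2 sin R) ≈ 140.31.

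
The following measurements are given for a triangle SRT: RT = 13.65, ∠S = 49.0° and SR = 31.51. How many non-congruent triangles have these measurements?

SR·sin S = 31.51·sin(49.0°) ≈ 23.78.
Since RT = 13.65 < 23.78 = SR sin S, no triangle exists.

0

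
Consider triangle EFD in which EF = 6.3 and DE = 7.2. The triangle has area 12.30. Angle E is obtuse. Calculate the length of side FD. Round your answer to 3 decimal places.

From area = ½·DE·EF·sin E, we get sin E = 2·area/(DE·EF) ≈ 0.54233.
Taking the obtuse solution, ∠E ≈ 147.16°.
Law of cosines then gives FD ≈ 12.952.

12.952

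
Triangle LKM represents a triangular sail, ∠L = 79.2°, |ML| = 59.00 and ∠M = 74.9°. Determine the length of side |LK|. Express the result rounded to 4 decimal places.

The third angle is ∠K = 180° − ∠M − ∠L = 25.90°.
Law of sines: |LK| = |ML|·sin M/sin K ≈ 130.41.

130.4090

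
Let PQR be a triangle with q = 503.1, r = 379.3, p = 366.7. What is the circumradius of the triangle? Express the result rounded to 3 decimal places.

By the law of cosines, cos P = (q² + r² − p²) / (2·q·r) ≈ 0.68782, so ∠P ≈ 46.54°.
Circumradius = p/(2 sin P) ≈ 252.59.

252.591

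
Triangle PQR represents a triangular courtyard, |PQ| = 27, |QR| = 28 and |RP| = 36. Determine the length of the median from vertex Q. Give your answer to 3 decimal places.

m_Q ≈ 20.797

Median from Q: ½√(2·|PQ|² + 2·|QR|² − |RP|²) ≈ 20.797.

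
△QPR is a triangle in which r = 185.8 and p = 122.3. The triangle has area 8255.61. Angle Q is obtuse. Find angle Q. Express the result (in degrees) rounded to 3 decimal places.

From area = ½·p·r·sin Q, we get sin Q = 2·area/(p·r) ≈ 0.72662.
Taking the obtuse solution, ∠Q ≈ 133.40°.

133.396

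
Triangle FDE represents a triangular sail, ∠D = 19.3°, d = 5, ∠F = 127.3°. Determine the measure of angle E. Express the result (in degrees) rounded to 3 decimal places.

∠E ≈ 33.400°

The third angle is ∠E = 180° − ∠F − ∠D = 33.40°.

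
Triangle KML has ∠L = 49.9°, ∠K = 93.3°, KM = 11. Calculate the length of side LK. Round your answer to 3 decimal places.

8.614

The third angle is ∠M = 180° − ∠L − ∠K = 36.80°.
Law of sines: LK = KM·sin M/sin L ≈ 8.6143.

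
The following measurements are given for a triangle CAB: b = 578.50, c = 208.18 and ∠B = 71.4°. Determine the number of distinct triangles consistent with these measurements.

1

c·sin B = 208.18·sin(71.4°) ≈ 197.3.
Since b ≥ c, exactly one triangle exists.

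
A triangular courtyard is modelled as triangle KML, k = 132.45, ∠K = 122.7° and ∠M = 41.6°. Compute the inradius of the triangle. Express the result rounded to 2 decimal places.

The third angle is ∠L = 180° − ∠K − ∠M = 15.70°.
Law of sines: m = k·sin M/sin K ≈ 104.5.
Law of sines: l = k·sin L/sin K ≈ 42.591.
Area = ½·k·m·sin L ≈ 1872.7.
Semiperimeter s = (132.45+104.5+42.591)/2 = 139.77.
Inradius = area/s = 1872.7/139.77 ≈ 13.398.

13.40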